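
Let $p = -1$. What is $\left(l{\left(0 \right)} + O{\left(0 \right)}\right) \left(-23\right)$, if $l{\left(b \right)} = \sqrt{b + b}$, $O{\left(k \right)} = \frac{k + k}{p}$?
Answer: $0$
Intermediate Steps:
$O{\left(k \right)} = - 2 k$ ($O{\left(k \right)} = \frac{k + k}{-1} = 2 k \left(-1\right) = - 2 k$)
$l{\left(b \right)} = \sqrt{2} \sqrt{b}$ ($l{\left(b \right)} = \sqrt{2 b} = \sqrt{2} \sqrt{b}$)
$\left(l{\left(0 \right)} + O{\left(0 \right)}\right) \left(-23\right) = \left(\sqrt{2} \sqrt{0} - 0\right) \left(-23\right) = \left(\sqrt{2} \cdot 0 + 0\right) \left(-23\right) = \left(0 + 0\right) \left(-23\right) = 0 \left(-23\right) = 0$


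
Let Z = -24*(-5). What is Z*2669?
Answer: 320280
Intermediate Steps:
Z = 120 (Z = -8*(-15) = 120)
Z*2669 = 120*2669 = 320280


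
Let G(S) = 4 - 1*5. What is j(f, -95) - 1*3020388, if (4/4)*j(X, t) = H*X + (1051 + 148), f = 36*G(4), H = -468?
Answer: -3002341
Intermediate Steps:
G(S) = -1 (G(S) = 4 - 5 = -1)
f = -36 (f = 36*(-1) = -36)
j(X, t) = 1199 - 468*X (j(X, t) = -468*X + (1051 + 148) = -468*X + 1199 = 1199 - 468*X)
j(f, -95) - 1*3020388 = (1199 - 468*(-36)) - 1*3020388 = (1199 + 16848) - 3020388 = 18047 - 3020388 = -3002341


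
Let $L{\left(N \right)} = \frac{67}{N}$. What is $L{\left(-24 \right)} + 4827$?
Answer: $\frac{115781}{24} \approx 4824.2$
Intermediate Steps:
$L{\left(-24 \right)} + 4827 = \frac{67}{-24} + 4827 = 67 \left(- \frac{1}{24}\right) + 4827 = - \frac{67}{24} + 4827 = \frac{115781}{24}$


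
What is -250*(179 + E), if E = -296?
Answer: 29250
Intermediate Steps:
-250*(179 + E) = -250*(179 - 296) = -250*(-117) = 29250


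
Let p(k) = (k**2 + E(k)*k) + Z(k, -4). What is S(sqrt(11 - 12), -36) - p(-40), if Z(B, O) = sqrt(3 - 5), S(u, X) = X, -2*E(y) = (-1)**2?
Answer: -1656 - I*sqrt(2) ≈ -1656.0 - 1.4142*I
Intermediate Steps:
E(y) = -1/2 (E(y) = -1/2*(-1)**2 = -1/2*1 = -1/2)
Z(B, O) = I*sqrt(2) (Z(B, O) = sqrt(-2) = I*sqrt(2))
p(k) = k**2 - k/2 + I*sqrt(2) (p(k) = (k**2 - k/2) + I*sqrt(2) = k**2 - k/2 + I*sqrt(2))
S(sqrt(11 - 12), -36) - p(-40) = -36 - ((-40)**2 - 1/2*(-40) + I*sqrt(2)) = -36 - (1600 + 20 + I*sqrt(2)) = -36 - (1620 + I*sqrt(2)) = -36 + (-1620 - I*sqrt(2)) = -1656 - I*sqrt(2)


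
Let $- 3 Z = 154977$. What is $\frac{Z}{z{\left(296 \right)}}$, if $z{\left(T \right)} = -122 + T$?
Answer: $- \frac{51659}{174} \approx -296.89$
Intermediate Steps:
$Z = -51659$ ($Z = \left(- \frac{1}{3}\right) 154977 = -51659$)
$\frac{Z}{z{\left(296 \right)}} = - \frac{51659}{-122 + 296} = - \frac{51659}{174}$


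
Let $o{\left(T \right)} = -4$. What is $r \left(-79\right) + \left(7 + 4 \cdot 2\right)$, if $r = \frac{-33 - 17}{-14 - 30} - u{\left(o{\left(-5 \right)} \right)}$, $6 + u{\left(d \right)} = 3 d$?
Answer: $- \frac{32929}{22} \approx -1496.8$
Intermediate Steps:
$u{\left(d \right)} = -6 + 3 d$
$r = \frac{421}{22}$ ($r = \frac{-33 - 17}{-14 - 30} - \left(-6 + 3 \left(-4\right)\right) = - \frac{50}{-44} - \left(-6 - 12\right) = \left(-50\right) \left(- \frac{1}{44}\right) - -18 = \frac{25}{22} + 18 = \frac{421}{22} \approx 19.136$)
$r \left(-79\right) + \left(7 + 4 \cdot 2\right) = \frac{421}{22} \left(-79\right) + \left(7 + 4 \cdot 2\right) = - \frac{33259}{22} + \left(7 + 8\right) = - \frac{33259}{22} + 15 = - \frac{32929}{22}$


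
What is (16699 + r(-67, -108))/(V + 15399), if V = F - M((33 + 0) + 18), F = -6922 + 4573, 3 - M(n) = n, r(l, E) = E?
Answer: 16591/13098 ≈ 1.2667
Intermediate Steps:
M(n) = 3 - n
F = -2349
V = -2301 (V = -2349 - (3 - ((33 + 0) + 18)) = -2349 - (3 - (33 + 18)) = -2349 - (3 - 1*51) = -2349 - (3 - 51) = -2349 - 1*(-48) = -2349 + 48 = -2301)
(16699 + r(-67, -108))/(V + 15399) = (16699 - 108)/(-2301 + 15399) = 16591/13098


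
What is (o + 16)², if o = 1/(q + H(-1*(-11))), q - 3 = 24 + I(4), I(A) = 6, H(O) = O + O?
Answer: 776161/3025 ≈ 256.58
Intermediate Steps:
H(O) = 2*O
q = 33 (q = 3 + (24 + 6) = 3 + 30 = 33)
o = 1/55 (o = 1/(33 + 2*(-1*(-11))) = 1/(33 + 2*11) = 1/(33 + 22) = 1/55 ≈ 0.018182)
(o + 16)² = (1/55 + 16)² = (881/55)² = 776161/3025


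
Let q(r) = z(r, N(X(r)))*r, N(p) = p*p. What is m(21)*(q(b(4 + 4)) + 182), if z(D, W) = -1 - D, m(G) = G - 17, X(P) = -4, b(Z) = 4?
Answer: 648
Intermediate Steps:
m(G) = -17 + G
N(p) = p²
q(r) = r*(-1 - r) (q(r) = (-1 - r)*r = r*(-1 - r))
m(21)*(q(b(4 + 4)) + 182) = (-17 + 21)*(-1*4*(1 + 4) + 182) = 4*(-1*4*5 + 182) = 4*(-20 + 182) = 4*162 = 648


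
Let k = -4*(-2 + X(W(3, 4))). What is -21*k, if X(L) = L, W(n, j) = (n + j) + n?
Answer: 672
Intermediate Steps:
W(n, j) = j + 2*n (W(n, j) = (j + n) + n = j + 2*n)
k = -32 (k = -4*(-2 + (4 + 2*3)) = -4*(-2 + (4 + 6)) = -4*(-2 + 10) = -4*8 = -32)
-21*k = -21*(-32) = 672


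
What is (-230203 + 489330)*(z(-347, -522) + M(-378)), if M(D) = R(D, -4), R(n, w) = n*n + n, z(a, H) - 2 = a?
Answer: 36837753447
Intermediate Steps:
z(a, H) = 2 + a
R(n, w) = n + n**2 (R(n, w) = n**2 + n = n + n**2)
M(D) = D*(1 + D)
(-230203 + 489330)*(z(-347, -522) + M(-378)) = (-230203 + 489330)*((2 - 347) - 378*(1 - 378)) = 259127*(-345 - 378*(-377)) = 259127*(-345 + 142506) = 259127*142161 = 36837753447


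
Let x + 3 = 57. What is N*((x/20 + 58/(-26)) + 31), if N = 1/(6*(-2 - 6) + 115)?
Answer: 4091/8710 ≈ 0.46969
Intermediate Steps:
x = 54 (x = -3 + 57 = 54)
N = 1/67 (N = 1/(6*(-8) + 115) = 1/(-48 + 115) = 1/67 ≈ 0.014925)
N*((x/20 + 58/(-26)) + 31) = ((54/20 + 58/(-26)) + 31)/67 = ((54*(1/20) + 58*(-1/26)) + 31)/67 = ((27/10 - 29/13) + 31)/67 = (61/130 + 31)/67 = (1/67)*(4091/130) = 4091/8710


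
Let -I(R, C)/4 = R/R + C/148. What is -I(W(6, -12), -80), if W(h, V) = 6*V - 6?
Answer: 68/37 ≈ 1.8378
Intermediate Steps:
W(h, V) = -6 + 6*V
I(R, C) = -4 - C/37 (I(R, C) = -4*(R/R + C/148) = -4*(1 + C*(1/148)) = -4*(1 + C/148) = -4 - C/37)
-I(W(6, -12), -80) = -(-4 - 1/37*(-80)) = -(-4 + 80/37) = -1*(-68/37) = 68/37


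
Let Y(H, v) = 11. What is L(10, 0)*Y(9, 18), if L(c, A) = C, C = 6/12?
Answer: 11/2 ≈ 5.5000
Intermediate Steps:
C = ½ (C = 6*(1/12) = ½ ≈ 0.50000)
L(c, A) = ½
L(10, 0)*Y(9, 18) = (½)*11 = 11/2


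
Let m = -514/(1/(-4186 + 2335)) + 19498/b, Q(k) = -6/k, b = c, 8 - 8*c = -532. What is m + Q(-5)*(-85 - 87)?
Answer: 128452022/135 ≈ 9.5150e+5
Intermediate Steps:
c = 135/2 (c = 1 - 1/8*(-532) = 1 + 133/2 = 135/2 ≈ 67.500)
b = 135/2 ≈ 67.500
m = 128479886/135 (m = -514/(1/(-4186 + 2335)) + 19498/(135/2) = -514/(1/(-1851)) + 19498*(2/135) = -514/(-1/1851) + 38996/135 = -514*(-1851) + 38996/135 = 951414 + 38996/135 = 128479886/135 ≈ 9.5170e+5)
m + Q(-5)*(-85 - 87) = 128479886/135 + (-6/(-5))*(-85 - 87) = 128479886/135 - 6*(-1/5)*(-172) = 128479886/135 + (6/5)*(-172) = 128479886/135 - 1032/5 = 128452022/135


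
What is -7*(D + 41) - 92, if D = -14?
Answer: -281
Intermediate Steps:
-7*(D + 41) - 92 = -7*(-14 + 41) - 92 = -7*27 - 92 = -189 - 92 = -281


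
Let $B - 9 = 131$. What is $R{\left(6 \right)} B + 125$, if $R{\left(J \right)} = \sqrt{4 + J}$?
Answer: $125 + 140 \sqrt{10} \approx 567.72$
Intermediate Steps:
$B = 140$ ($B = 9 + 131 = 140$)
$R{\left(6 \right)} B + 125 = \sqrt{4 + 6} \cdot 140 + 125 = \sqrt{10} \cdot 140 + 125 = 140 \sqrt{10} + 125 = 125 + 140 \sqrt{10}$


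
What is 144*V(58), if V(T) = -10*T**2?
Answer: -4844160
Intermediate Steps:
144*V(58) = 144*(-10*58**2) = 144*(-10*3364) = 144*(-33640) = -4844160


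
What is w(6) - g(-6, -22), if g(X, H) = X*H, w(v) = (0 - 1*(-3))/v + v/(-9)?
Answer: -793/6 ≈ -132.17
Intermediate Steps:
w(v) = 3/v - v/9 (w(v) = (0 + 3)/v + v*(-⅑) = 3/v - v/9)
g(X, H) = H*X
w(6) - g(-6, -22) = (3/6 - ⅑*6) - (-22)*(-6) = (3*(⅙) - ⅔) - 1*132 = (½ - ⅔) - 132 = -⅙ - 132 = -793/6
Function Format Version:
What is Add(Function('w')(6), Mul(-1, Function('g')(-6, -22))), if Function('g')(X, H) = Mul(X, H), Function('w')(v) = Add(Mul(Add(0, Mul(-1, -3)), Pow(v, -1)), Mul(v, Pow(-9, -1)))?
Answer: Rational(-793, 6) ≈ -132.17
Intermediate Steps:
Function('w')(v) = Add(Mul(3, Pow(v, -1)), Mul(Rational(-1, 9), v)) (Function('w')(v) = Add(Mul(Add(0, 3), Pow(v, -1)), Mul(v, Rational(-1, 9))) = Add(Mul(3, Pow(v, -1)), Mul(Rational(-1, 9), v)))
Function('g')(X, H) = Mul(H, X)
Add(Function('w')(6), Mul(-1, Function('g')(-6, -22))) = Add(Add(Mul(3, Pow(6, -1)), Mul(Rational(-1, 9), 6)), Mul(-1, Mul(-22, -6))) = Add(Add(Mul(3, Rational(1, 6)), Rational(-2, 3)), Mul(-1, 132)) = Add(Add(Rational(1, 2), Rational(-2, 3)), -132) = Add(Rational(-1, 6), -132) = Rational(-793, 6)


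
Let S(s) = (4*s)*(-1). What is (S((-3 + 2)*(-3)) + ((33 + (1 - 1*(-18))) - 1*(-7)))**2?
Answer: 2209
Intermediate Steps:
S(s) = -4*s
(S((-3 + 2)*(-3)) + ((33 + (1 - 1*(-18))) - 1*(-7)))**2 = (-4*(-3 + 2)*(-3) + ((33 + (1 - 1*(-18))) - 1*(-7)))**2 = (-(-4)*(-3) + ((33 + (1 + 18)) + 7))**2 = (-4*3 + ((33 + 19) + 7))**2 = (-12 + (52 + 7))**2 = (-12 + 59)**2 = 47**2 = 2209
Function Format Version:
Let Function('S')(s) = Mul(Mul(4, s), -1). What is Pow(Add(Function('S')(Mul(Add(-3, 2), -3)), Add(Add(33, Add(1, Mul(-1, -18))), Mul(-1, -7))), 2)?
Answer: 2209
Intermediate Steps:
Function('S')(s) = Mul(-4, s)
Pow(Add(Function('S')(Mul(Add(-3, 2), -3)), Add(Add(33, Add(1, Mul(-1, -18))), Mul(-1, -7))), 2) = Pow(Add(Mul(-4, Mul(Add(-3, 2), -3)), Add(Add(33, Add(1, Mul(-1, -18))), Mul(-1, -7))), 2) = Pow(Add(Mul(-4, Mul(-1, -3)), Add(Add(33, Add(1, 18)), 7)), 2) = Pow(Add(Mul(-4, 3), Add(Add(33, 19), 7)), 2) = Pow(Add(-12, Add(52, 7)), 2) = Pow(Add(-12, 59), 2) = Pow(47, 2) = 2209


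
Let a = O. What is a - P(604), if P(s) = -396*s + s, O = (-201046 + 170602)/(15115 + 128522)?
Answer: 11422961672/47879 ≈ 2.3858e+5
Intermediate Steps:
O = -10148/47879 (O = -30444/143637 = -30444*1/143637 = -10148/47879 ≈ -0.21195)
a = -10148/47879 ≈ -0.21195
P(s) = -395*s
a - P(604) = -10148/47879 - (-395)*604 = -10148/47879 - 1*(-238580) = -10148/47879 + 238580 = 11422961672/47879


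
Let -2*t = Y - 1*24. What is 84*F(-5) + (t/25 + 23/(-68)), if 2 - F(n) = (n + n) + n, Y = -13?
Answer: 2428283/1700 ≈ 1428.4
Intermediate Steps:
t = 37/2 (t = -(-13 - 1*24)/2 = -(-13 - 24)/2 = -½*(-37) = 37/2 ≈ 18.500)
F(n) = 2 - 3*n (F(n) = 2 - ((n + n) + n) = 2 - (2*n + n) = 2 - 3*n)
84*F(-5) + (t/25 + 23/(-68)) = 84*(2 - 3*(-5)) + ((37/2)/25 + 23/(-68)) = 84*(2 + 15) + ((37/2)*(1/25) + 23*(-1/68)) = 84*17 + (37/50 - 23/68) = 1428 + 683/1700 = 2428283/1700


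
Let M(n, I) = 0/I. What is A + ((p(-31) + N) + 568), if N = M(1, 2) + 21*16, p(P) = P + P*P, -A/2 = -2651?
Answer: 7136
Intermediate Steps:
A = 5302 (A = -2*(-2651) = 5302)
M(n, I) = 0
p(P) = P + P**2
N = 336 (N = 0 + 21*16 = 0 + 336 = 336)
A + ((p(-31) + N) + 568) = 5302 + ((-31*(1 - 31) + 336) + 568) = 5302 + ((-31*(-30) + 336) + 568) = 5302 + ((930 + 336) + 568) = 5302 + (1266 + 568) = 5302 + 1834 = 7136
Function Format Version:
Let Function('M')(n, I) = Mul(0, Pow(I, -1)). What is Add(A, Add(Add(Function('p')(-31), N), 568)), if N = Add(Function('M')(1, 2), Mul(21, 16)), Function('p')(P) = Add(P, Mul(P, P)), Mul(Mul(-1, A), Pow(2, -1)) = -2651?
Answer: 7136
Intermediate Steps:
A = 5302 (A = Mul(-2, -2651) = 5302)
Function('M')(n, I) = 0
Function('p')(P) = Add(P, Pow(P, 2))
N = 336 (N = Add(0, Mul(21, 16)) = Add(0, 336) = 336)
Add(A, Add(Add(Function('p')(-31), N), 568)) = Add(5302, Add(Add(Mul(-31, Add(1, -31)), 336), 568)) = Add(5302, Add(Add(Mul(-31, -30), 336), 568)) = Add(5302, Add(Add(930, 336), 568)) = Add(5302, Add(1266, 568)) = Add(5302, 1834) = 7136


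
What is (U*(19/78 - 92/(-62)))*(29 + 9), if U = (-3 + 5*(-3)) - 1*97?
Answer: -9126745/1209 ≈ -7549.0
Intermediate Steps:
U = -115 (U = (-3 - 15) - 97 = -18 - 97 = -115)
(U*(19/78 - 92/(-62)))*(29 + 9) = (-115*(19/78 - 92/(-62)))*(29 + 9) = -115*(19*(1/78) - 92*(-1/62))*38 = -115*(19/78 + 46/31)*38 = -115*4177/2418*38 = -480355/2418*38 = -9126745/1209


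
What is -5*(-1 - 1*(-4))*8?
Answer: -120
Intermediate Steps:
-5*(-1 - 1*(-4))*8 = -5*(-1 + 4)*8 = -5*3*8 = -15*8 = -120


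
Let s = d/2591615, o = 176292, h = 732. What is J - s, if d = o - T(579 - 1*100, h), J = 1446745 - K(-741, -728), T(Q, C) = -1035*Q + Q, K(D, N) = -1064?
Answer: 3752162849957/2591615 ≈ 1.4478e+6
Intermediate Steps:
T(Q, C) = -1034*Q
J = 1447809 (J = 1446745 - 1*(-1064) = 1446745 + 1064 = 1447809)
d = 671578 (d = 176292 - (-1034)*(579 - 1*100) = 176292 - (-1034)*(579 - 100) = 176292 - (-1034)*479 = 176292 - 1*(-495286) = 176292 + 495286 = 671578)
s = 671578/2591615 ≈ 0.25913
J - s = 1447809 - 1*671578/2591615 = 1447809 - 671578/2591615 = 3752162849957/2591615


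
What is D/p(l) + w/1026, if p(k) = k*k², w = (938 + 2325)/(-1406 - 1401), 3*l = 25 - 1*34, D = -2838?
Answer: 302714845/2879982 ≈ 105.11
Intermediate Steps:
l = -3 (l = (25 - 1*34)/3 = (25 - 34)/3 = (⅓)*(-9) = -3)
w = -3263/2807 (w = 3263/(-2807) = 3263*(-1/2807) = -3263/2807 ≈ -1.1625)
p(k) = k³
D/p(l) + w/1026 = -2838/((-3)³) - 3263/2807/1026 = -2838/(-27) - 3263/2807*1/1026 = -2838*(-1/27) - 3263/2879982 = 946/9 - 3263/2879982 = 302714845/2879982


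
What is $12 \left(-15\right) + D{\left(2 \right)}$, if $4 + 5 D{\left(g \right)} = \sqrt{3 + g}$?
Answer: $- \frac{904}{5} + \frac{\sqrt{5}}{5} \approx -180.35$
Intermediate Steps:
$D{\left(g \right)} = - \frac{4}{5} + \frac{\sqrt{3 + g}}{5}$
$12 \left(-15\right) + D{\left(2 \right)} = 12 \left(-15\right) - \left(\frac{4}{5} - \frac{\sqrt{3 + 2}}{5}\right) = -180 - \left(\frac{4}{5} - \frac{\sqrt{5}}{5}\right) = - \frac{904}{5} + \frac{\sqrt{5}}{5}$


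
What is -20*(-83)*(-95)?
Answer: -157700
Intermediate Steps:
-20*(-83)*(-95) = 1660*(-95) = -157700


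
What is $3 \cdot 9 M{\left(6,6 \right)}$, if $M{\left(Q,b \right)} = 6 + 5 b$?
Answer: $972$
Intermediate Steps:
$3 \cdot 9 M{\left(6,6 \right)} = 3 \cdot 9 \left(6 + 5 \cdot 6\right) = 27 \left(6 + 30\right) = 27 \cdot 36 = 972$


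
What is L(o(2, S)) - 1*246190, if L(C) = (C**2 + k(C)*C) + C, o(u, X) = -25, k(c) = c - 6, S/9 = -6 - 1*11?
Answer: -244815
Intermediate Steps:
S = -153 (S = 9*(-6 - 1*11) = 9*(-6 - 11) = 9*(-17) = -153)
k(c) = -6 + c
L(C) = C + C**2 + C*(-6 + C) (L(C) = (C**2 + (-6 + C)*C) + C = (C**2 + C*(-6 + C)) + C = C + C**2 + C*(-6 + C))
L(o(2, S)) - 1*246190 = -25*(-5 + 2*(-25)) - 1*246190 = -25*(-5 - 50) - 246190 = -25*(-55) - 246190 = 1375 - 246190 = -244815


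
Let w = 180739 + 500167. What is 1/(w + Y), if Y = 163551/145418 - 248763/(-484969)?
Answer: 70523222042/48019800519512905 ≈ 1.4686e-6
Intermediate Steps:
w = 680906
Y = 115491782853/70523222042 (Y = 163551*(1/145418) - 248763*(-1/484969) = 163551/145418 + 248763/484969 = 115491782853/70523222042 ≈ 1.6376)
1/(w + Y) = 1/(680906 + 115491782853/70523222042) = 1/(48019800519512905/70523222042) = 70523222042/48019800519512905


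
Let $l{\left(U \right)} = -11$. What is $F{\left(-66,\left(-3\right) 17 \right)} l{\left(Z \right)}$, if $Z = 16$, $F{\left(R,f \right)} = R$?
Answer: $726$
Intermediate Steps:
$F{\left(-66,\left(-3\right) 17 \right)} l{\left(Z \right)} = \left(-66\right) \left(-11\right) = 726$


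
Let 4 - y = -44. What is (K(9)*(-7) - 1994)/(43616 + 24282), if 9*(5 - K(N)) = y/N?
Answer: -54671/1833246 ≈ -0.029822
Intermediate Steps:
y = 48 (y = 4 - 1*(-44) = 4 + 44 = 48)
K(N) = 5 - 16/(3*N)
(K(9)*(-7) - 1994)/(43616 + 24282) = ((5 - 16/3/9)*(-7) - 1994)/(43616 + 24282) = ((5 - 16/3*1/9)*(-7) - 1994)/67898 = ((5 - 16/27)*(-7) - 1994)*(1/67898) = ((119/27)*(-7) - 1994)*(1/67898) = (-833/27 - 1994)*(1/67898) = -54671/27*1/67898 = -54671/1833246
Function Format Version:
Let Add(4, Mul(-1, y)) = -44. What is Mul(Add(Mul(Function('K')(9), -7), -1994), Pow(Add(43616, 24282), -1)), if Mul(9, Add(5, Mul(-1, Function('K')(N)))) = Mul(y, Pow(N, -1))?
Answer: Rational(-54671, 1833246) ≈ -0.029822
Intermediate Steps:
y = 48 (y = Add(4, Mul(-1, -44)) = Add(4, 44) = 48)
Function('K')(N) = Add(5, Mul(Rational(-16, 3), Pow(N, -1))) (Function('K')(N) = Add(5, Mul(Rational(-1, 9), Mul(48, Pow(N, -1)))) = Add(5, Mul(Rational(-16, 3), Pow(N, -1))))
Mul(Add(Mul(Function('K')(9), -7), -1994), Pow(Add(43616, 24282), -1)) = Mul(Add(Mul(Add(5, Mul(Rational(-16, 3), Pow(9, -1))), -7), -1994), Pow(Add(43616, 24282), -1)) = Mul(Add(Mul(Add(5, Mul(Rational(-16, 3), Rational(1, 9))), -7), -1994), Pow(67898, -1)) = Mul(Add(Mul(Add(5, Rational(-16, 27)), -7), -1994), Rational(1, 67898)) = Mul(Add(Mul(Rational(119, 27), -7), -1994), Rational(1, 67898)) = Mul(Add(Rational(-833, 27), -1994), Rational(1, 67898)) = Mul(Rational(-54671, 27), Rational(1, 67898)) = Rational(-54671, 1833246)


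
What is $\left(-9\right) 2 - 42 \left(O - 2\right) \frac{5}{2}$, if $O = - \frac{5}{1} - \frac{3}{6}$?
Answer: $\frac{1539}{2} \approx 769.5$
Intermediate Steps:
$O = - \frac{11}{2}$ ($O = \left(-5\right) 1 - \frac{1}{2} = -5 - \frac{1}{2} = - \frac{11}{2} \approx -5.5$)
$\left(-9\right) 2 - 42 \left(O - 2\right) \frac{5}{2} = \left(-9\right) 2 - 42 \left(- \frac{11}{2} - 2\right) \frac{5}{2} = -18 - 42 \left(- \frac{15 \cdot 5 \cdot \frac{1}{2}}{2}\right) = -18 - 42 \left(\left(- \frac{15}{2}\right) \frac{5}{2}\right) = -18 - - \frac{1575}{2} = -18 + \frac{1575}{2} = \frac{1539}{2}$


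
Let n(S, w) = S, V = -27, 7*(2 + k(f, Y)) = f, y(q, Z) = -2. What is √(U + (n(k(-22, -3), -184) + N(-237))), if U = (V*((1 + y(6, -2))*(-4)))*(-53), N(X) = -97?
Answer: √275471/7 ≈ 74.979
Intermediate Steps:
k(f, Y) = -2 + f/7
U = 5724 (U = -27*(1 - 2)*(-4)*(-53) = -(-27)*(-4)*(-53) = -27*4*(-53) = -108*(-53) = 5724)
√(U + (n(k(-22, -3), -184) + N(-237))) = √(5724 + ((-2 + (⅐)*(-22)) - 97)) = √(5724 + ((-2 - 22/7) - 97)) = √(5724 + (-36/7 - 97)) = √(5724 - 715/7) = √(39353/7) = √275471/7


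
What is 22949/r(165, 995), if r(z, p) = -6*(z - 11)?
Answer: -22949/924 ≈ -24.837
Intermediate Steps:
r(z, p) = 66 - 6*z (r(z, p) = -6*(-11 + z) = 66 - 6*z)
22949/r(165, 995) = 22949/(66 - 6*165) = 22949/(66 - 990) = 22949/(-924) = 22949*(-1/924) = -22949/924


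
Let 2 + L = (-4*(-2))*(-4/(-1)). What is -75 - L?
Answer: -105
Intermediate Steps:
L = 30 (L = -2 + (-4*(-2))*(-4/(-1)) = -2 + 8*(-4*(-1)) = -2 + 8*4 = -2 + 32 = 30)
-75 - L = -75 - 1*30 = -75 - 30 = -105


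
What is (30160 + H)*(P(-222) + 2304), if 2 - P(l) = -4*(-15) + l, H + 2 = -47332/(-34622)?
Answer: 1288515168272/17311 ≈ 7.4433e+7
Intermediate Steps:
H = -10956/17311 (H = -2 - 47332/(-34622) = -2 - 47332*(-1/34622) = -2 + 23666/17311 = -10956/17311 ≈ -0.63289)
P(l) = -58 - l (P(l) = 2 - (-4*(-15) + l) = 2 - (60 + l) = 2 + (-60 - l) = -58 - l)
(30160 + H)*(P(-222) + 2304) = (30160 - 10956/17311)*((-58 - 1*(-222)) + 2304) = 522088804*((-58 + 222) + 2304)/17311 = 522088804*(164 + 2304)/17311 = (522088804/17311)*2468 = 1288515168272/17311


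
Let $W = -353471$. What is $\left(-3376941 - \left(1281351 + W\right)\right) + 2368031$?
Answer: $-1936790$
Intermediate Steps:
$\left(-3376941 - \left(1281351 + W\right)\right) + 2368031 = \left(-3376941 - 927880\right) + 2368031 = -4304821 + 2368031 = -1936790$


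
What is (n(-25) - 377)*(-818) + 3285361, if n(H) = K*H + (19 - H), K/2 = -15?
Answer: 2944255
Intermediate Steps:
K = -30 (K = 2*(-15) = -30)
n(H) = 19 - 31*H (n(H) = -30*H + (19 - H) = 19 - 31*H)
(n(-25) - 377)*(-818) + 3285361 = ((19 - 31*(-25)) - 377)*(-818) + 3285361 = ((19 + 775) - 377)*(-818) + 3285361 = (794 - 377)*(-818) + 3285361 = 417*(-818) + 3285361 = -341106 + 3285361 = 2944255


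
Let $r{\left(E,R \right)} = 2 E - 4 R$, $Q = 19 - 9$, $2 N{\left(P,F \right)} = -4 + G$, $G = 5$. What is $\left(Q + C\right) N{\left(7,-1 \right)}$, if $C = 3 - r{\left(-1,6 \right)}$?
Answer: $\frac{39}{2} \approx 19.5$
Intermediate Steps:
$N{\left(P,F \right)} = \frac{1}{2}$ ($N{\left(P,F \right)} = \frac{-4 + 5}{2} = \frac{1}{2} \cdot 1 = \frac{1}{2}$)
$Q = 10$
$r{\left(E,R \right)} = - 4 R + 2 E$
$C = 29$ ($C = 3 - \left(\left(-4\right) 6 + 2 \left(-1\right)\right) = 3 - \left(-24 - 2\right) = 3 - -26 = 3 + 26 = 29$)
$\left(Q + C\right) N{\left(7,-1 \right)} = \left(10 + 29\right) \frac{1}{2} = 39 \cdot \frac{1}{2} = \frac{39}{2}$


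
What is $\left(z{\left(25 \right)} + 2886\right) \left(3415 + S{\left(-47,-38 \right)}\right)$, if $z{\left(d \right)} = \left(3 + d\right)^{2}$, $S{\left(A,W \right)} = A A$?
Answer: $20640080$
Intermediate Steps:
$S{\left(A,W \right)} = A^{2}$
$\left(z{\left(25 \right)} + 2886\right) \left(3415 + S{\left(-47,-38 \right)}\right) = \left(\left(3 + 25\right)^{2} + 2886\right) \left(3415 + \left(-47\right)^{2}\right) = \left(28^{2} + 2886\right) \left(3415 + 2209\right) = \left(784 + 2886\right) 5624 = 3670 \cdot 5624 = 20640080$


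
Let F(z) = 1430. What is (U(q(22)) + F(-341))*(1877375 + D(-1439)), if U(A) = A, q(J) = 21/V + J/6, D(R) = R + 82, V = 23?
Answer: 8073892076/3 ≈ 2.6913e+9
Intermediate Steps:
D(R) = 82 + R
q(J) = 21/23 + J/6
(U(q(22)) + F(-341))*(1877375 + D(-1439)) = ((21/23 + (⅙)*22) + 1430)*(1877375 + (82 - 1439)) = ((21/23 + 11/3) + 1430)*(1877375 - 1357) = (316/69 + 1430)*1876018 = (98986/69)*1876018 = 8073892076/3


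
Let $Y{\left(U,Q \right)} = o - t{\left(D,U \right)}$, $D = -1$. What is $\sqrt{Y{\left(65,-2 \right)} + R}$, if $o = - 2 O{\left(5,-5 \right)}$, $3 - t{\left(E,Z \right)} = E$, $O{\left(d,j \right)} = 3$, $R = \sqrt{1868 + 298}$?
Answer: $\sqrt{-10 + 19 \sqrt{6}} \approx 6.0449$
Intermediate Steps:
$R = 19 \sqrt{6}$ ($R = \sqrt{2166} = 19 \sqrt{6} \approx 46.54$)
$t{\left(E,Z \right)} = 3 - E$
$o = -6$ ($o = \left(-2\right) 3 = -6$)
$Y{\left(U,Q \right)} = -10$ ($Y{\left(U,Q \right)} = -6 - \left(3 - -1\right) = -6 - \left(3 + 1\right) = -6 - 4 = -10$)
$\sqrt{Y{\left(65,-2 \right)} + R} = \sqrt{-10 + 19 \sqrt{6}}$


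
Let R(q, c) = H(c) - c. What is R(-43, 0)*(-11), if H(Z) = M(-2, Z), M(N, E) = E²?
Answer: 0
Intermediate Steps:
H(Z) = Z²
R(q, c) = c² - c
R(-43, 0)*(-11) = (0*(-1 + 0))*(-11) = (0*(-1))*(-11) = 0*(-11) = 0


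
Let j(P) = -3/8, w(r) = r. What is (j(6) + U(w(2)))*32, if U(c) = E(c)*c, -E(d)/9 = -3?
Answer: 1716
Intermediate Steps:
E(d) = 27 (E(d) = -9*(-3) = 27)
j(P) = -3/8 (j(P) = -3*⅛ = -3/8)
U(c) = 27*c
(j(6) + U(w(2)))*32 = (-3/8 + 27*2)*32 = (-3/8 + 54)*32 = (429/8)*32 = 1716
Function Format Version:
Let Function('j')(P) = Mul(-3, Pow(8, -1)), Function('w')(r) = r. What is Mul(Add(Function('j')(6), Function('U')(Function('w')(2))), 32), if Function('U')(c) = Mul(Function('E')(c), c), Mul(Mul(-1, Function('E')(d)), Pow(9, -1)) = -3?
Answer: 1716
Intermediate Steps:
Function('E')(d) = 27 (Function('E')(d) = Mul(-9, -3) = 27)
Function('j')(P) = Rational(-3, 8) (Function('j')(P) = Mul(-3, Rational(1, 8)) = Rational(-3, 8))
Function('U')(c) = Mul(27, c)
Mul(Add(Function('j')(6), Function('U')(Function('w')(2))), 32) = Mul(Add(Rational(-3, 8), Mul(27, 2)), 32) = Mul(Add(Rational(-3, 8), 54), 32) = Mul(Rational(429, 8), 32) = 1716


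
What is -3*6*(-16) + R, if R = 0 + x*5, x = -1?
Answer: 283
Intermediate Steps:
R = -5 (R = 0 - 1*5 = 0 - 5 = -5)
-3*6*(-16) + R = -3*6*(-16) - 5 = -18*(-16) - 5 = 288 - 5 = 283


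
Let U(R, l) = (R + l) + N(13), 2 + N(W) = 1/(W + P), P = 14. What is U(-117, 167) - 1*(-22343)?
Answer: 604558/27 ≈ 22391.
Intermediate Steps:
N(W) = -2 + 1/(14 + W) (N(W) = -2 + 1/(W + 14) = -2 + 1/(14 + W))
U(R, l) = -53/27 + R + l (U(R, l) = (R + l) + (-27 - 2*13)/(14 + 13) = (R + l) + (-27 - 26)/27 = (R + l) + (1/27)*(-53) = (R + l) - 53/27 = -53/27 + R + l)
U(-117, 167) - 1*(-22343) = (-53/27 - 117 + 167) - 1*(-22343) = 1297/27 + 22343 = 604558/27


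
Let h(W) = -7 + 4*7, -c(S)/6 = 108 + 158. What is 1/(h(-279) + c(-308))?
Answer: -1/1575 ≈ -0.00063492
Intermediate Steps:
c(S) = -1596 (c(S) = -6*(108 + 158) = -6*266 = -1596)
h(W) = 21 (h(W) = -7 + 28 = 21)
1/(h(-279) + c(-308)) = 1/(21 - 1596) = 1/(-1575) = -1/1575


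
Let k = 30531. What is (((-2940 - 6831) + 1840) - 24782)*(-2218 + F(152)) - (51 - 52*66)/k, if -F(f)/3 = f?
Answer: 890228618601/10177 ≈ 8.7475e+7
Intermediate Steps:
F(f) = -3*f
(((-2940 - 6831) + 1840) - 24782)*(-2218 + F(152)) - (51 - 52*66)/k = (((-2940 - 6831) + 1840) - 24782)*(-2218 - 3*152) - (51 - 52*66)/30531 = ((-9771 + 1840) - 24782)*(-2218 - 456) - (51 - 3432)/30531 = (-7931 - 24782)*(-2674) - (-3381)/30531 = -32713*(-2674) - 1*(-1127/10177) = 87474562 + 1127/10177 = 890228618601/10177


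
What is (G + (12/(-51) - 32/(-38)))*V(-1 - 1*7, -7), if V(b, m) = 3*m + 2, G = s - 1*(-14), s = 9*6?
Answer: -22160/17 ≈ -1303.5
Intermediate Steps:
s = 54
G = 68 (G = 54 - 1*(-14) = 54 + 14 = 68)
V(b, m) = 2 + 3*m
(G + (12/(-51) - 32/(-38)))*V(-1 - 1*7, -7) = (68 + (12/(-51) - 32/(-38)))*(2 + 3*(-7)) = (68 + (12*(-1/51) - 32*(-1/38)))*(2 - 21) = (68 + (-4/17 + 16/19))*(-19) = (68 + 196/323)*(-19) = (22160/323)*(-19) = -22160/17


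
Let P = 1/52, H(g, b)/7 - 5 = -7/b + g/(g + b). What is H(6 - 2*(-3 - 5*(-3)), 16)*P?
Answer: 1519/832 ≈ 1.8257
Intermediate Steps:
H(g, b) = 35 - 49/b + 7*g/(b + g) (H(g, b) = 35 + 7*(-7/b + g/(g + b)) = 35 + 7*(-7/b + g/(b + g)) = 35 + (-49/b + 7*g/(b + g)) = 35 - 49/b + 7*g/(b + g))
P = 1/52 ≈ 0.019231
H(6 - 2*(-3 - 5*(-3)), 16)*P = (7*(-7*16 - 7*(6 - 2*(-3 - 5*(-3))) + 5*16**2 + 6*16*(6 - 2*(-3 - 5*(-3))))/(16*(16 + (6 - 2*(-3 - 5*(-3))))))*(1/52) = (7*(1/16)*(-112 - 7*(6 - 2*(-3 + 15)) + 5*256 + 6*16*(6 - 2*(-3 + 15)))/(16 + (6 - 2*(-3 + 15))))*(1/52) = (7*(1/16)*(-112 - 7*(6 - 2*12) + 1280 + 6*16*(6 - 2*12))/(16 + (6 - 2*12)))*(1/52) = (7*(1/16)*(-112 - 7*(6 - 24) + 1280 + 6*16*(6 - 24))/(16 + (6 - 24)))*(1/52) = (7*(1/16)*(-112 - 7*(-18) + 1280 + 6*16*(-18))/(16 - 18))*(1/52) = (7*(1/16)*(-112 + 126 + 1280 - 1728)/(-2))*(1/52) = (7*(1/16)*(-1/2)*(-434))*(1/52) = (1519/16)*(1/52) = 1519/832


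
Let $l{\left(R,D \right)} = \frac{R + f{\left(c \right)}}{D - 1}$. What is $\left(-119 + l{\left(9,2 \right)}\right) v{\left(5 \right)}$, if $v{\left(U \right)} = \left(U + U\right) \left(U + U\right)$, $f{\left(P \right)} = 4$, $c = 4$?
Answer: $-10600$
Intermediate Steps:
$l{\left(R,D \right)} = \frac{4 + R}{-1 + D}$ ($l{\left(R,D \right)} = \frac{R + 4}{D - 1} = \frac{4 + R}{-1 + D}$)
$v{\left(U \right)} = 4 U^{2}$ ($v{\left(U \right)} = 2 U 2 U = 4 U^{2}$)
$\left(-119 + l{\left(9,2 \right)}\right) v{\left(5 \right)} = \left(-119 + \frac{4 + 9}{-1 + 2}\right) 4 \cdot 5^{2} = \left(-119 + 1^{-1} \cdot 13\right) 4 \cdot 25 = \left(-119 + 1 \cdot 13\right) 100 = \left(-119 + 13\right) 100 = \left(-106\right) 100 = -10600$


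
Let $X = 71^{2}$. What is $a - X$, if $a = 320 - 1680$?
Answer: $-6401$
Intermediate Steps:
$X = 5041$
$a = -1360$
$a - X = -1360 - 5041 = -6401$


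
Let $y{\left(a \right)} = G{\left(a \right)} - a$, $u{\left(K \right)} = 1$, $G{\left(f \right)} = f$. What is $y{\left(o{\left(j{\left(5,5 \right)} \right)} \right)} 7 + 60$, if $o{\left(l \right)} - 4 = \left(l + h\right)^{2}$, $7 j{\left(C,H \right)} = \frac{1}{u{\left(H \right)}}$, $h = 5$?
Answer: $60$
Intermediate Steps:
$j{\left(C,H \right)} = \frac{1}{7}$ ($j{\left(C,H \right)} = \frac{1}{7 \cdot 1} = \frac{1}{7} \cdot 1 = \frac{1}{7}$)
$o{\left(l \right)} = 4 + \left(5 + l\right)^{2}$ ($o{\left(l \right)} = 4 + \left(l + 5\right)^{2} = 4 + \left(5 + l\right)^{2}$)
$y{\left(a \right)} = 0$ ($y{\left(a \right)} = a - a = 0$)
$y{\left(o{\left(j{\left(5,5 \right)} \right)} \right)} 7 + 60 = 0 \cdot 7 + 60 = 0 + 60 = 60$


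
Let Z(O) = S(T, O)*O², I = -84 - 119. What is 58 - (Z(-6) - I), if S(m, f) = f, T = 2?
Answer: 71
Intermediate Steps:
I = -203
Z(O) = O³ (Z(O) = O*O² = O³)
58 - (Z(-6) - I) = 58 - ((-6)³ - 1*(-203)) = 58 - (-216 + 203) = 58 - 1*(-13) = 58 + 13 = 71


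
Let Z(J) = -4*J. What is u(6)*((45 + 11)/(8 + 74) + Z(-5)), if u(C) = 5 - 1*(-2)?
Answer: 5936/41 ≈ 144.78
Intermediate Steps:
u(C) = 7 (u(C) = 5 + 2 = 7)
u(6)*((45 + 11)/(8 + 74) + Z(-5)) = 7*((45 + 11)/(8 + 74) - 4*(-5)) = 7*(56/82 + 20) = 7*(56*(1/82) + 20) = 7*(28/41 + 20) = 7*(848/41) = 5936/41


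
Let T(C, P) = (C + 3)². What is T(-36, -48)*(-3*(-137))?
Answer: 447579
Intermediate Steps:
T(C, P) = (3 + C)²
T(-36, -48)*(-3*(-137)) = (3 - 36)²*(-3*(-137)) = (-33)²*411 = 1089*411 = 447579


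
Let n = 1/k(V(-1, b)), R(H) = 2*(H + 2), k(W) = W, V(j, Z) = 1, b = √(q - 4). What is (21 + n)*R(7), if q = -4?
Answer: 396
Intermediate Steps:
b = 2*I*√2 (b = √(-4 - 4) = √(-8) = 2*I*√2 ≈ 2.8284*I)
R(H) = 4 + 2*H (R(H) = 2*(2 + H) = 4 + 2*H)
n = 1 (n = 1/1 = 1)
(21 + n)*R(7) = (21 + 1)*(4 + 2*7) = 22*(4 + 14) = 22*18 = 396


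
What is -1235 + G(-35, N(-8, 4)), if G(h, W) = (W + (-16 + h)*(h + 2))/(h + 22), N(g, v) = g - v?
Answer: -17726/13 ≈ -1363.5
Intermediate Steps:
G(h, W) = (W + (-16 + h)*(2 + h))/(22 + h)
-1235 + G(-35, N(-8, 4)) = -1235 + (-32 + (-8 - 1*4) + (-35)**2 - 14*(-35))/(22 - 35) = -1235 + (-32 + (-8 - 4) + 1225 + 490)/(-13) = -1235 - (-32 - 12 + 1225 + 490)/13 = -1235 - 1/13*1671 = -1235 - 1671/13 = -17726/13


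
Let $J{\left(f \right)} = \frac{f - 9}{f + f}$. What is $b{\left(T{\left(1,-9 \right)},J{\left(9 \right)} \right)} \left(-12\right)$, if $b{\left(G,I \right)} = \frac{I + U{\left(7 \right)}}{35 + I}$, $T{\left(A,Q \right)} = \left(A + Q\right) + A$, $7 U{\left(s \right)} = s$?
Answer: $- \frac{12}{35} \approx -0.34286$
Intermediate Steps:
$U{\left(s \right)} = \frac{s}{7}$
$T{\left(A,Q \right)} = Q + 2 A$
$J{\left(f \right)} = \frac{-9 + f}{2 f}$
$b{\left(G,I \right)} = \frac{1 + I}{35 + I}$ ($b{\left(G,I \right)} = \frac{I + \frac{1}{7} \cdot 7}{35 + I} = \frac{I + 1}{35 + I} = \frac{1 + I}{35 + I}$)
$b{\left(T{\left(1,-9 \right)},J{\left(9 \right)} \right)} \left(-12\right) = \frac{1 + \frac{-9 + 9}{2 \cdot 9}}{35 + \frac{-9 + 9}{2 \cdot 9}} \left(-12\right) = \frac{1 + \frac{1}{2} \cdot \frac{1}{9} \cdot 0}{35 + \frac{1}{2} \cdot \frac{1}{9} \cdot 0} \left(-12\right) = \frac{1 + 0}{35 + 0} \left(-12\right) = \frac{1}{35} \cdot 1 \left(-12\right) = \frac{1}{35} \left(-12\right) = - \frac{12}{35}$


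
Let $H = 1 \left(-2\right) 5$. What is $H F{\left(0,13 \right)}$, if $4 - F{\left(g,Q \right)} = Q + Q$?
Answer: $220$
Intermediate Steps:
$H = -10$ ($H = \left(-2\right) 5 = -10$)
$F{\left(g,Q \right)} = 4 - 2 Q$ ($F{\left(g,Q \right)} = 4 - \left(Q + Q\right) = 4 - 2 Q$)
$H F{\left(0,13 \right)} = - 10 \left(4 - 26\right) = \left(-10\right) \left(-22\right) = 220$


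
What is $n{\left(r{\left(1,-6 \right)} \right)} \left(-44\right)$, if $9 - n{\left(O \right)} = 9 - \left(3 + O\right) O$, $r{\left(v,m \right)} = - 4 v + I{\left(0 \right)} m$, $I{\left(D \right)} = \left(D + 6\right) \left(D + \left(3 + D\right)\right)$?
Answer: $-537152$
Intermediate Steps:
$I{\left(D \right)} = \left(3 + 2 D\right) \left(6 + D\right)$ ($I{\left(D \right)} = \left(6 + D\right) \left(3 + 2 D\right) = \left(3 + 2 D\right) \left(6 + D\right)$)
$r{\left(v,m \right)} = - 4 v + 18 m$ ($r{\left(v,m \right)} = - 4 v + \left(18 + 2 \cdot 0^{2} + 15 \cdot 0\right) m = - 4 v + \left(18 + 2 \cdot 0 + 0\right) m = - 4 v + \left(18 + 0 + 0\right) m = - 4 v + 18 m$)
$n{\left(O \right)} = O \left(3 + O\right)$ ($n{\left(O \right)} = 9 - \left(9 - \left(3 + O\right) O\right) = 9 - \left(9 - O \left(3 + O\right)\right) = 9 + \left(-9 + O \left(3 + O\right)\right) = O \left(3 + O\right)$)
$n{\left(r{\left(1,-6 \right)} \right)} \left(-44\right) = \left(\left(-4\right) 1 + 18 \left(-6\right)\right) \left(3 + \left(\left(-4\right) 1 + 18 \left(-6\right)\right)\right) \left(-44\right) = \left(-4 - 108\right) \left(3 - 112\right) \left(-44\right) = - 112 \left(3 - 112\right) \left(-44\right) = \left(-112\right) \left(-109\right) \left(-44\right) = 12208 \left(-44\right) = -537152$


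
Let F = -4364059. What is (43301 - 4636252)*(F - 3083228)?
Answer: 34205024273937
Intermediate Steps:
(43301 - 4636252)*(F - 3083228) = (43301 - 4636252)*(-4364059 - 3083228) = -4592951*(-7447287) = 34205024273937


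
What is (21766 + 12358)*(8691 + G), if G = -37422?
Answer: -980416644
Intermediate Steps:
(21766 + 12358)*(8691 + G) = (21766 + 12358)*(8691 - 37422) = 34124*(-28731) = -980416644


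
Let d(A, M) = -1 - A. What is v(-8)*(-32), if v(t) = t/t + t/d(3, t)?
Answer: -96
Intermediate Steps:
v(t) = 1 - t/4 (v(t) = t/t + t/(-1 - 1*3) = 1 + t/(-1 - 3) = 1 + t/(-4) = 1 + t*(-¼) = 1 - t/4)
v(-8)*(-32) = (1 - ¼*(-8))*(-32) = (1 + 2)*(-32) = 3*(-32) = -96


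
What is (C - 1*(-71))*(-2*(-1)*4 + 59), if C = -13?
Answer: 3886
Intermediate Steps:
(C - 1*(-71))*(-2*(-1)*4 + 59) = (-13 - 1*(-71))*(-2*(-1)*4 + 59) = (-13 + 71)*(2*4 + 59) = 58*(8 + 59) = 58*67 = 3886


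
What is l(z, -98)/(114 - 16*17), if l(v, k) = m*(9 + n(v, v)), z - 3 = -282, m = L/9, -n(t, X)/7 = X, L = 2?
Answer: -218/79 ≈ -2.7595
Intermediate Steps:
n(t, X) = -7*X
m = 2/9 ≈ 0.22222
z = -279 (z = 3 - 282 = -279)
l(v, k) = 2 - 14*v/9 (l(v, k) = 2*(9 - 7*v)/9 = 2 - 14*v/9)
l(z, -98)/(114 - 16*17) = (2 - 14/9*(-279))/(114 - 16*17) = (2 + 434)/(114 - 272) = 436/(-158) = 436*(-1/158) = -218/79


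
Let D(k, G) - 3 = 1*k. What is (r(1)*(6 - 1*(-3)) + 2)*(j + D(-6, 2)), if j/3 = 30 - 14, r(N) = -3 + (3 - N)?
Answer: -315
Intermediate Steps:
D(k, G) = 3 + k (D(k, G) = 3 + 1*k = 3 + k)
r(N) = -N
j = 48 (j = 3*(30 - 14) = 3*16 = 48)
(r(1)*(6 - 1*(-3)) + 2)*(j + D(-6, 2)) = ((-1*1)*(6 - 1*(-3)) + 2)*(48 + (3 - 6)) = (-(6 + 3) + 2)*(48 - 3) = (-1*9 + 2)*45 = (-9 + 2)*45 = -7*45 = -315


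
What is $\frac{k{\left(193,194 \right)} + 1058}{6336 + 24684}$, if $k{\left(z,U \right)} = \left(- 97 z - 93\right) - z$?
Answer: $- \frac{5983}{10340} \approx -0.57863$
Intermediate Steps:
$k{\left(z,U \right)} = -93 - 98 z$ ($k{\left(z,U \right)} = \left(-93 - 97 z\right) - z = -93 - 98 z$)
$\frac{k{\left(193,194 \right)} + 1058}{6336 + 24684} = \frac{\left(-93 - 18914\right) + 1058}{6336 + 24684} = \frac{\left(-93 - 18914\right) + 1058}{31020} = \left(-19007 + 1058\right) \frac{1}{31020} = \left(-17949\right) \frac{1}{31020} = - \frac{5983}{10340}$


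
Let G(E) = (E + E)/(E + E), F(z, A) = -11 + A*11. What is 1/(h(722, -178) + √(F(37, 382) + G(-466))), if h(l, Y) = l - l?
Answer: √262/1048 ≈ 0.015445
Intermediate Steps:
h(l, Y) = 0
F(z, A) = -11 + 11*A
G(E) = 1 (G(E) = (2*E)/((2*E)) = (2*E)*(1/(2*E)) = 1)
1/(h(722, -178) + √(F(37, 382) + G(-466))) = 1/(0 + √((-11 + 11*382) + 1)) = 1/(0 + √((-11 + 4202) + 1)) = 1/(0 + √(4191 + 1)) = 1/(0 + √4192) = 1/(0 + 4*√262) = 1/(4*√262) = √262/1048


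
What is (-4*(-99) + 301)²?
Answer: 485809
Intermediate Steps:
(-4*(-99) + 301)² = (396 + 301)² = 697² = 485809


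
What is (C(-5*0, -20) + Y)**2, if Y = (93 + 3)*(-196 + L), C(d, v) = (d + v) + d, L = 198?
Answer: 29584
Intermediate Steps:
C(d, v) = v + 2*d
Y = 192 (Y = (93 + 3)*(-196 + 198) = 96*2 = 192)
(C(-5*0, -20) + Y)**2 = ((-20 + 2*(-5*0)) + 192)**2 = ((-20 + 2*0) + 192)**2 = ((-20 + 0) + 192)**2 = (-20 + 192)**2 = 172**2 = 29584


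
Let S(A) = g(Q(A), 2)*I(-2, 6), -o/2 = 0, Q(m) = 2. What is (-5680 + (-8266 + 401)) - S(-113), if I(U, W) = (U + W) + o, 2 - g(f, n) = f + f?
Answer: -13537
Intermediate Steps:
o = 0 (o = -2*0 = 0)
g(f, n) = 2 - 2*f (g(f, n) = 2 - (f + f) = 2 - 2*f)
I(U, W) = U + W (I(U, W) = (U + W) + 0 = U + W)
S(A) = -8 (S(A) = (2 - 2*2)*(-2 + 6) = (2 - 4)*4 = -2*4 = -8)
(-5680 + (-8266 + 401)) - S(-113) = (-5680 + (-8266 + 401)) - 1*(-8) = (-5680 - 7865) + 8 = -13545 + 8 = -13537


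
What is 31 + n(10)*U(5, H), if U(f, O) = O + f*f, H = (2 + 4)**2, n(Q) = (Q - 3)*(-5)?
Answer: -2104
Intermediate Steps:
n(Q) = 15 - 5*Q (n(Q) = (-3 + Q)*(-5) = 15 - 5*Q)
H = 36 (H = 6**2 = 36)
U(f, O) = O + f**2
31 + n(10)*U(5, H) = 31 + (15 - 5*10)*(36 + 5**2) = 31 + (15 - 50)*(36 + 25) = 31 - 35*61 = 31 - 2135 = -2104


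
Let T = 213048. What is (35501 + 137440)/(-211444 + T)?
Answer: 172941/1604 ≈ 107.82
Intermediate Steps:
(35501 + 137440)/(-211444 + T) = (35501 + 137440)/(-211444 + 213048) = 172941/1604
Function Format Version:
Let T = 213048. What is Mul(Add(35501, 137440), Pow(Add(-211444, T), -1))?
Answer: Rational(172941, 1604) ≈ 107.82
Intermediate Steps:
Mul(Add(35501, 137440), Pow(Add(-211444, T), -1)) = Mul(Add(35501, 137440), Pow(Add(-211444, 213048), -1)) = Mul(172941, Pow(1604, -1)) = Mul(172941, Rational(1, 1604)) = Rational(172941, 1604)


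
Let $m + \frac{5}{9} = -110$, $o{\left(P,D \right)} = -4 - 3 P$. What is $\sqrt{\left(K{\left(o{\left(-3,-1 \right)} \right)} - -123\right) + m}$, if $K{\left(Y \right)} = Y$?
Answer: $\frac{\sqrt{157}}{3} \approx 4.1767$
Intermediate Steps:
$m = - \frac{995}{9}$ ($m = - \frac{5}{9} - 110 = - \frac{995}{9} \approx -110.56$)
$\sqrt{\left(K{\left(o{\left(-3,-1 \right)} \right)} - -123\right) + m} = \sqrt{\left(\left(-4 - -9\right) - -123\right) - \frac{995}{9}} = \sqrt{\left(\left(-4 + 9\right) + 123\right) - \frac{995}{9}} = \sqrt{\left(5 + 123\right) - \frac{995}{9}} = \sqrt{128 - \frac{995}{9}} = \sqrt{\frac{157}{9}} = \frac{\sqrt{157}}{3}$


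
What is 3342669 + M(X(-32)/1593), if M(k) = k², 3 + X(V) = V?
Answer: 8482520646406/2537649 ≈ 3.3427e+6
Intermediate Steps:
X(V) = -3 + V
3342669 + M(X(-32)/1593) = 3342669 + ((-3 - 32)/1593)² = 3342669 + (-35*1/1593)² = 3342669 + (-35/1593)² = 3342669 + 1225/2537649 = 8482520646406/2537649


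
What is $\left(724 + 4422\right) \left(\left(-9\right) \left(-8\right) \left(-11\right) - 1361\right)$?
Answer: $-11079338$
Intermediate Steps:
$\left(724 + 4422\right) \left(\left(-9\right) \left(-8\right) \left(-11\right) - 1361\right) = 5146 \left(72 \left(-11\right) - 1361\right) = 5146 \left(-792 - 1361\right) = 5146 \left(-2153\right) = -11079338$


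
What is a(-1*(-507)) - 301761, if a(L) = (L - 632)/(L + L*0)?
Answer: -152992952/507 ≈ -3.0176e+5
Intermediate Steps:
a(L) = (-632 + L)/L (a(L) = (-632 + L)/(L + 0) = (-632 + L)/L)
a(-1*(-507)) - 301761 = (-632 - 1*(-507))/((-1*(-507))) - 301761 = (-632 + 507)/507 - 301761 = (1/507)*(-125) - 301761 = -125/507 - 301761 = -152992952/507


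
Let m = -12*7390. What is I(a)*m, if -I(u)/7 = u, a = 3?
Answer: 1862280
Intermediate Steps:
I(u) = -7*u
m = -88680
I(a)*m = -7*3*(-88680) = -21*(-88680) = 1862280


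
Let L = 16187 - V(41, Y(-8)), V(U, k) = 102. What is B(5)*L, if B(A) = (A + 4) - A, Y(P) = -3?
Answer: 64340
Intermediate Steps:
B(A) = 4 (B(A) = (4 + A) - A = 4)
L = 16085 (L = 16187 - 1*102 = 16187 - 102 = 16085)
B(5)*L = 4*16085 = 64340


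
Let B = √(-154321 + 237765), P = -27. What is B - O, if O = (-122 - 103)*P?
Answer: -6075 + 2*√20861 ≈ -5786.1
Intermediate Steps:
B = 2*√20861 (B = √83444 = 2*√20861 ≈ 288.87)
O = 6075 (O = (-122 - 103)*(-27) = -225*(-27) = 6075)
B - O = 2*√20861 - 1*6075 = 2*√20861 - 6075 = -6075 + 2*√20861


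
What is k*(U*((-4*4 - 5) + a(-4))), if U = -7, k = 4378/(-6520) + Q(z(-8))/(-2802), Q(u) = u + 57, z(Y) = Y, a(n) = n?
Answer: -110133065/913452 ≈ -120.57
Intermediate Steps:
Q(u) = 57 + u
k = -3146659/4567260 (k = 4378/(-6520) + (57 - 8)/(-2802) = 4378*(-1/6520) + 49*(-1/2802) = -2189/3260 - 49/2802 = -3146659/4567260 ≈ -0.68896)
k*(U*((-4*4 - 5) + a(-4))) = -(-22026613)*((-4*4 - 5) - 4)/4567260 = -(-22026613)*((-16 - 5) - 4)/4567260 = -(-22026613)*(-21 - 4)/4567260 = -(-22026613)*(-25)/4567260 = -3146659/4567260*175 = -110133065/913452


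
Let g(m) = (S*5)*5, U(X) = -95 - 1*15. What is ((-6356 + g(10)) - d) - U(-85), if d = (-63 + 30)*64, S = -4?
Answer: -4234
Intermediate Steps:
U(X) = -110 (U(X) = -95 - 15 = -110)
g(m) = -100 (g(m) = -4*5*5 = -20*5 = -100)
d = -2112 (d = -33*64 = -2112)
((-6356 + g(10)) - d) - U(-85) = ((-6356 - 100) - 1*(-2112)) - 1*(-110) = (-6456 + 2112) + 110 = -4344 + 110 = -4234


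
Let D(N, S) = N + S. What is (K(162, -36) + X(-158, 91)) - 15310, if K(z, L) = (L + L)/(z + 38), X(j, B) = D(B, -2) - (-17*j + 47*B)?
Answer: -554609/25 ≈ -22184.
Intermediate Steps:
X(j, B) = -2 - 46*B + 17*j (X(j, B) = (B - 2) - (-17*j + 47*B) = (-2 + B) + (-47*B + 17*j) = -2 - 46*B + 17*j)
K(z, L) = 2*L/(38 + z) (K(z, L) = (2*L)/(38 + z) = 2*L/(38 + z))
(K(162, -36) + X(-158, 91)) - 15310 = (2*(-36)/(38 + 162) + (-2 - 46*91 + 17*(-158))) - 15310 = (2*(-36)/200 + (-2 - 4186 - 2686)) - 15310 = (2*(-36)*(1/200) - 6874) - 15310 = (-9/25 - 6874) - 15310 = -171859/25 - 15310 = -554609/25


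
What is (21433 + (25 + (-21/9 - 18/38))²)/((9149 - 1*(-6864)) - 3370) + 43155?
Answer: 6590162783/152703 ≈ 43157.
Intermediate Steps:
(21433 + (25 + (-21/9 - 18/38))²)/((9149 - 1*(-6864)) - 3370) + 43155 = (21433 + (25 + (-21*⅑ - 18*1/38))²)/((9149 + 6864) - 3370) + 43155 = (21433 + (25 + (-7/3 - 9/19))²)/(16013 - 3370) + 43155 = (21433 + (25 - 160/57)²)/12643 + 43155 = (21433 + (1265/57)²)*(1/12643) + 43155 = (21433 + 1600225/3249)*(1/12643) + 43155 = (71236042/3249)*(1/12643) + 43155 = 264818/152703 + 43155 = 6590162783/152703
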